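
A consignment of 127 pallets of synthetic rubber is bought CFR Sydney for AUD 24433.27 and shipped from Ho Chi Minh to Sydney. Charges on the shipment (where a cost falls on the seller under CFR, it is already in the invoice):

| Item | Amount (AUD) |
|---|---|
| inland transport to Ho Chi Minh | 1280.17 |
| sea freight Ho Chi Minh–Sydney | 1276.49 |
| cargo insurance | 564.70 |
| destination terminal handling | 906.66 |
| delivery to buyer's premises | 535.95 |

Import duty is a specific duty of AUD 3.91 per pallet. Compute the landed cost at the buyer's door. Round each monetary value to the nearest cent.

Total landed cost: AUD 26937.15

CFR: the seller pays costs through ocean freight to the destination port, but not insurance.
Already in the invoice (seller's account under CFR): inland to port, freight — exclude.
CIF value = CFR price + insurance = 24433.27 + 564.70 = 24997.97
Import duty = 127 × 3.91 = 496.57
Buyer bears: insurance 564.70 + destination terminal 906.66 + delivery 535.95 + duty 496.57 = 2503.88
Landed cost = invoice 24433.27 + 2503.88 = 26937.15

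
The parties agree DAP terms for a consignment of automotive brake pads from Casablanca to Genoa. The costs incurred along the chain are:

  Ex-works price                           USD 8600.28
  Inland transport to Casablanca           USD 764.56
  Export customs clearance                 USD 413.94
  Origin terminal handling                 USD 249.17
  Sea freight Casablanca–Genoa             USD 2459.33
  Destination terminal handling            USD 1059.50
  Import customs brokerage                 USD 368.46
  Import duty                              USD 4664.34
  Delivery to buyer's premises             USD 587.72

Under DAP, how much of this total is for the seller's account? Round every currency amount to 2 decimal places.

Seller's account: USD 14134.50

DAP: the seller bears all costs to the named destination except import duty and clearance.
Seller's account: goods 8600.28 + inland to port 764.56 + export clearance 413.94 + origin terminal 249.17 + freight 2459.33 + destination terminal 1059.50 + delivery 587.72 = 14134.50
Buyer's account: brokerage 368.46 + duty 4664.34 = 5032.80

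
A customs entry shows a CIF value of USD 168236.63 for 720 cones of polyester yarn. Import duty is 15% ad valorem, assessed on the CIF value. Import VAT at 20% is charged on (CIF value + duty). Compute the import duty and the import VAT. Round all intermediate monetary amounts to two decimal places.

Import duty: USD 25235.49; import VAT: USD 38694.42

Import duty = 168236.63 × 15% = 25235.49
VAT base = CIF + duty = 168236.63 + 25235.49 = 193472.12
Import VAT = 193472.12 × 20% = 38694.42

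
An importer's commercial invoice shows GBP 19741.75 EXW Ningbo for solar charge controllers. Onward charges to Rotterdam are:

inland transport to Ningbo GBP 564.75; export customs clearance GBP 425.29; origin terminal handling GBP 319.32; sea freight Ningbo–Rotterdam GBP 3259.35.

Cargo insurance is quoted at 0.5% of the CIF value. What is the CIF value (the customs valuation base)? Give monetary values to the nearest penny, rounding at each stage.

CIF value: GBP 24432.62

Let C be the CIF value. C = EXW price + pre-shipment costs + freight + 0.5% × C
C − 0.5% × C = 19741.75 + 564.75 + 425.29 + 319.32 + 3259.35
0.995 × C = 24310.46
C = 24310.46 / 0.995 = 24432.62
Insurance premium = 0.5% × 24432.62 = 122.16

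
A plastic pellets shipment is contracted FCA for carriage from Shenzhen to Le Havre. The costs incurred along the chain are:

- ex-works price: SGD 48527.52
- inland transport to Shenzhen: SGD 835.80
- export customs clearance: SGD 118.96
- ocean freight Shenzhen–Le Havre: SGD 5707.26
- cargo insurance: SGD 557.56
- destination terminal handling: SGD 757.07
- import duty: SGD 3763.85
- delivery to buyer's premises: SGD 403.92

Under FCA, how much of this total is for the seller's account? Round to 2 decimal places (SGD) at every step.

Seller's account: SGD 49482.28

FCA: the seller delivers export-cleared goods to the carrier; the buyer bears costs from that point.
Seller's account: goods 48527.52 + inland to port 835.80 + export clearance 118.96 = 49482.28
Buyer's account: freight 5707.26 + insurance 557.56 + destination terminal 757.07 + duty 3763.85 + delivery 403.92 = 11189.66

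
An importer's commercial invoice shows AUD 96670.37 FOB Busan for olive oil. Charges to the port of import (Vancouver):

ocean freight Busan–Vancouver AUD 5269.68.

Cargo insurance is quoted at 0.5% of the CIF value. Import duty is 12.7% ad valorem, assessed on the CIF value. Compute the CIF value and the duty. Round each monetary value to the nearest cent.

Let C be the CIF value. C = FOB price + freight + 0.5% × C
C − 0.5% × C = 96670.37 + 5269.68
0.995 × C = 101940.05
C = 101940.05 / 0.995 = 102452.31
Insurance premium = 0.5% × 102452.31 = 512.26
Import duty = 102452.31 × 12.7% = 13011.44

CIF value: AUD 102452.31; import duty: AUD 13011.44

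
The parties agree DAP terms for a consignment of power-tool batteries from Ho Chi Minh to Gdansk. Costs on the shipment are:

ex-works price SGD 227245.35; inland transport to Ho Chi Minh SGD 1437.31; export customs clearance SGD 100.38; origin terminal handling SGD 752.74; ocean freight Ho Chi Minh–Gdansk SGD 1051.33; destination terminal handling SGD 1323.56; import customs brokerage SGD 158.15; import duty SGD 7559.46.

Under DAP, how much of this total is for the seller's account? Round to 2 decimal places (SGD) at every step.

DAP: the seller bears all costs to the named destination except import duty and clearance.
Seller's account: goods 227245.35 + inland to port 1437.31 + export clearance 100.38 + origin terminal 752.74 + freight 1051.33 + destination terminal 1323.56 = 231910.67
Buyer's account: brokerage 158.15 + duty 7559.46 = 7717.61

Seller's account: SGD 231910.67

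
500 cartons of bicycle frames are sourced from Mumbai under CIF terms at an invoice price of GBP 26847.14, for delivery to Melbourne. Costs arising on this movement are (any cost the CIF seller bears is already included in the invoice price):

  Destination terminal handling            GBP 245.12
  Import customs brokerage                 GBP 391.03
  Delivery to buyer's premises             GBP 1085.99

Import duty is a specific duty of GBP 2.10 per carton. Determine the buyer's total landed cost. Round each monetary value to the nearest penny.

CIF: the seller pays costs through ocean freight and marine insurance to the destination port.
The CIF price already equals the CIF value: 26847.14
Import duty = 500 × 2.10 = 1050.00
Buyer bears: destination terminal 245.12 + brokerage 391.03 + delivery 1085.99 + duty 1050.00 = 2772.14
Landed cost = invoice 26847.14 + 2772.14 = 29619.28

Total landed cost: GBP 29619.28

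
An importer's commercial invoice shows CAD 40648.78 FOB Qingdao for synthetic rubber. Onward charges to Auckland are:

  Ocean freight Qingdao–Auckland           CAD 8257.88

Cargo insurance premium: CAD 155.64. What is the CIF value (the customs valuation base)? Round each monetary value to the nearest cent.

CIF value: CAD 49062.30

CIF = FOB price + freight + insurance
CIF = 40648.78 + 8257.88 + 155.64 = 49062.30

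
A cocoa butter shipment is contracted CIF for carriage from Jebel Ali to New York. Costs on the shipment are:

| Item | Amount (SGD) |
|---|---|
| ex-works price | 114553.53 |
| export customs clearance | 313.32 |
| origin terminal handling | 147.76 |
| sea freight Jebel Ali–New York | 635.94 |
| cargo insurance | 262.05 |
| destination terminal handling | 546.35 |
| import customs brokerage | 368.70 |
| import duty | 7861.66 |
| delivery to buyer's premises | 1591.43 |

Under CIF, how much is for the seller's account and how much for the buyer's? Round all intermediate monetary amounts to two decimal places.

CIF: the seller pays costs through ocean freight and marine insurance to the destination port.
Seller's account: goods 114553.53 + export clearance 313.32 + origin terminal 147.76 + freight 635.94 + insurance 262.05 = 115912.60
Buyer's account: destination terminal 546.35 + brokerage 368.70 + duty 7861.66 + delivery 1591.43 = 10368.14

Seller: SGD 115912.60; buyer: SGD 10368.14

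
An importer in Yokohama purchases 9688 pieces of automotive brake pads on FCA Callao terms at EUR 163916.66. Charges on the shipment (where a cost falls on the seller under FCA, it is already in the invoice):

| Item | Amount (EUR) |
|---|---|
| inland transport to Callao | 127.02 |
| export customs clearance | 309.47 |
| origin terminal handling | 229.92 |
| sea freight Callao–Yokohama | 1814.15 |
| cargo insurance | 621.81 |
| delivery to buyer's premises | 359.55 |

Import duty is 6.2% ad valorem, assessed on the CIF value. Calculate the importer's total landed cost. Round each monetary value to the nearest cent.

Total landed cost: EUR 177270.21

FCA: the seller delivers export-cleared goods to the carrier; the buyer bears costs from that point.
Already in the invoice (seller's account under FCA): inland to port, export clearance — exclude.
CIF value = FCA price + origin terminal + freight + insurance = 163916.66 + 229.92 + 1814.15 + 621.81 = 166582.54
Import duty = 166582.54 × 6.2% = 10328.12
Buyer bears: origin terminal 229.92 + freight 1814.15 + insurance 621.81 + delivery 359.55 + duty 10328.12 = 13353.55
Landed cost = invoice 163916.66 + 13353.55 = 177270.21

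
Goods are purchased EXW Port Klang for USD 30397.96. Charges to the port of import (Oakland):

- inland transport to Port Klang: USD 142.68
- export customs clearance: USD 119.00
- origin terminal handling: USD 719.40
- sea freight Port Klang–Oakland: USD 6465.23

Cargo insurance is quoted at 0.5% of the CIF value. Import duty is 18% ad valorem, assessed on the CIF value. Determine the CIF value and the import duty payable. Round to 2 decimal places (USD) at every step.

CIF value: USD 38034.44; import duty: USD 6846.20

Let C be the CIF value. C = EXW price + pre-shipment costs + freight + 0.5% × C
C − 0.5% × C = 30397.96 + 142.68 + 119.00 + 719.40 + 6465.23
0.995 × C = 37844.27
C = 37844.27 / 0.995 = 38034.44
Insurance premium = 0.5% × 38034.44 = 190.17
Import duty = 38034.44 × 18% = 6846.20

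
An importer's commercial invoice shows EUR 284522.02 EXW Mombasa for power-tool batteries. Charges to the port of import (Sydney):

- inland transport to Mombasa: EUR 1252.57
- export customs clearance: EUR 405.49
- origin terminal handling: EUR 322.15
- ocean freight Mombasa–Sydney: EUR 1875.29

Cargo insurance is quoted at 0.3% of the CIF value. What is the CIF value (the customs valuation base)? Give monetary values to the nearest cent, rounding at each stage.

Let C be the CIF value. C = EXW price + pre-shipment costs + freight + 0.3% × C
C − 0.3% × C = 284522.02 + 1252.57 + 405.49 + 322.15 + 1875.29
0.997 × C = 288377.52
C = 288377.52 / 0.997 = 289245.26
Insurance premium = 0.3% × 289245.26 = 867.74

CIF value: EUR 289245.26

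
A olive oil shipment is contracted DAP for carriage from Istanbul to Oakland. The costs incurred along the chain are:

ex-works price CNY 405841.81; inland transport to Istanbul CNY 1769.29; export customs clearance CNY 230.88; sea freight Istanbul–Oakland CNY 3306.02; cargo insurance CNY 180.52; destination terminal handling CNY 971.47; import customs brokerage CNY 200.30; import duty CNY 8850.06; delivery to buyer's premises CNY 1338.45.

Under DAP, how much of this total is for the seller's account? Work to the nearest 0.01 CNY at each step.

DAP: the seller bears all costs to the named destination except import duty and clearance.
Seller's account: goods 405841.81 + inland to port 1769.29 + export clearance 230.88 + freight 3306.02 + insurance 180.52 + destination terminal 971.47 + delivery 1338.45 = 413638.44
Buyer's account: brokerage 200.30 + duty 8850.06 = 9050.36

Seller's account: CNY 413638.44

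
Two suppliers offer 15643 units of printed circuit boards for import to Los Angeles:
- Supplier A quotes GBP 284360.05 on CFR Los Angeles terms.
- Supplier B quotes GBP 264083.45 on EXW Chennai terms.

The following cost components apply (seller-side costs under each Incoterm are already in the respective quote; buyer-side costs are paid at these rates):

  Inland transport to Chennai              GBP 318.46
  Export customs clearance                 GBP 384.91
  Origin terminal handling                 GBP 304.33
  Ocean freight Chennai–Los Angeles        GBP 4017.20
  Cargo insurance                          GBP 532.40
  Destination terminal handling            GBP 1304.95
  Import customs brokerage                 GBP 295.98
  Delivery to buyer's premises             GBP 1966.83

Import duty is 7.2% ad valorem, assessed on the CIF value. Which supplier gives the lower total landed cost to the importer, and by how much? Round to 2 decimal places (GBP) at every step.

Supplier A (CFR):
CIF value = CFR price + insurance = 284360.05 + 532.40 = 284892.45
Import duty = 284892.45 × 7.2% = 20512.26
Buyer bears (A): 532.40 + 1304.95 + 295.98 + 1966.83 = 4100.16
Landed cost (A) = invoice 284360.05 + 4100.16 + duty 20512.26 = 308972.47
Supplier B (EXW):
CIF value = EXW price + inland to port + export clearance + origin terminal + freight + insurance = 264083.45 + 318.46 + 384.91 + 304.33 + 4017.20 + 532.40 = 269640.75
Import duty = 269640.75 × 7.2% = 19414.13
Buyer bears (B): 318.46 + 384.91 + 304.33 + 4017.20 + 532.40 + 1304.95 + 295.98 + 1966.83 = 9125.06
Landed cost (B) = invoice 264083.45 + 9125.06 + duty 19414.13 = 292622.64
Difference = |308972.47 − 292622.64| = 16349.83

Supplier B is cheaper by GBP 16349.83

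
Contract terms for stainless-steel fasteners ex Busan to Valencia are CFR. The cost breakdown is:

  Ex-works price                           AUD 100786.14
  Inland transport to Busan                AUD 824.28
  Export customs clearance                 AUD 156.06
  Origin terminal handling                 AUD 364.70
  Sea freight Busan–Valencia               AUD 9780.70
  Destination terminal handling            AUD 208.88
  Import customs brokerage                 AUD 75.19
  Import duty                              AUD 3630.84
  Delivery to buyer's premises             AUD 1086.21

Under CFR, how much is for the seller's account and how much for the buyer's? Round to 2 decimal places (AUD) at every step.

CFR: the seller pays costs through ocean freight to the destination port, but not insurance.
Seller's account: goods 100786.14 + inland to port 824.28 + export clearance 156.06 + origin terminal 364.70 + freight 9780.70 = 111911.88
Buyer's account: destination terminal 208.88 + brokerage 75.19 + duty 3630.84 + delivery 1086.21 = 5001.12

Seller: AUD 111911.88; buyer: AUD 5001.12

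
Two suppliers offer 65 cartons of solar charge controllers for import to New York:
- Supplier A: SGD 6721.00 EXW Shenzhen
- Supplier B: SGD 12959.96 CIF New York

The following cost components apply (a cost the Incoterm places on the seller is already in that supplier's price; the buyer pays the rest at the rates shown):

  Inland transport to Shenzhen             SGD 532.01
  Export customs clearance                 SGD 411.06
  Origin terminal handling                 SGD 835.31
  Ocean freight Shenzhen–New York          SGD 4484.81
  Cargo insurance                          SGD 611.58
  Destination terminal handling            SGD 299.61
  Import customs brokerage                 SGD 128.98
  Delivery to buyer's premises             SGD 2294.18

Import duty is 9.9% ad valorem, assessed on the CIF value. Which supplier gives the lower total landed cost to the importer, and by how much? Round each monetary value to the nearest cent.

Supplier A (EXW):
CIF value = EXW price + inland to port + export clearance + origin terminal + freight + insurance = 6721.00 + 532.01 + 411.06 + 835.31 + 4484.81 + 611.58 = 13595.77
Import duty = 13595.77 × 9.9% = 1345.98
Buyer bears (A): 532.01 + 411.06 + 835.31 + 4484.81 + 611.58 + 299.61 + 128.98 + 2294.18 = 9597.54
Landed cost (A) = invoice 6721.00 + 9597.54 + duty 1345.98 = 17664.52
Supplier B (CIF):
The CIF price already equals the CIF value: 12959.96
Import duty = 12959.96 × 9.9% = 1283.04
Buyer bears (B): 299.61 + 128.98 + 2294.18 = 2722.77
Landed cost (B) = invoice 12959.96 + 2722.77 + duty 1283.04 = 16965.77
Difference = |17664.52 − 16965.77| = 698.75

Supplier B is cheaper by SGD 698.75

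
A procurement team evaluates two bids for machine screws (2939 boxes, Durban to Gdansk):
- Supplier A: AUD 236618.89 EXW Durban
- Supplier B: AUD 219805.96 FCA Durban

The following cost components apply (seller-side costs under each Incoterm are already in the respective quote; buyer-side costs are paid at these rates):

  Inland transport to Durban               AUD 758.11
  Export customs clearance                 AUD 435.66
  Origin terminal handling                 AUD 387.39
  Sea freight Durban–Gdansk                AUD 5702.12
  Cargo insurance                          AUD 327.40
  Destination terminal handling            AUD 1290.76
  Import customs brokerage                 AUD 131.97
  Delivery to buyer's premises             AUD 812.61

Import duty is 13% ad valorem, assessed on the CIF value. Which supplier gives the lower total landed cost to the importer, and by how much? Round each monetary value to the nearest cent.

Supplier B is cheaper by AUD 20347.57

Supplier A (EXW):
CIF value = EXW price + inland to port + export clearance + origin terminal + freight + insurance = 236618.89 + 758.11 + 435.66 + 387.39 + 5702.12 + 327.40 = 244229.57
Import duty = 244229.57 × 13% = 31749.84
Buyer bears (A): 758.11 + 435.66 + 387.39 + 5702.12 + 327.40 + 1290.76 + 131.97 + 812.61 = 9846.02
Landed cost (A) = invoice 236618.89 + 9846.02 + duty 31749.84 = 278214.75
Supplier B (FCA):
CIF value = FCA price + origin terminal + freight + insurance = 219805.96 + 387.39 + 5702.12 + 327.40 = 226222.87
Import duty = 226222.87 × 13% = 29408.97
Buyer bears (B): 387.39 + 5702.12 + 327.40 + 1290.76 + 131.97 + 812.61 = 8652.25
Landed cost (B) = invoice 219805.96 + 8652.25 + duty 29408.97 = 257867.18
Difference = |278214.75 − 257867.18| = 20347.57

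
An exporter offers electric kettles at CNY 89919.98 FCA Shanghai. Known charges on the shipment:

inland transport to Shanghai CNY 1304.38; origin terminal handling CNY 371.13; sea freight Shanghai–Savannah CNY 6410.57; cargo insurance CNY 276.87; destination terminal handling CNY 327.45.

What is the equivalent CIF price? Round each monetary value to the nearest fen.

CIF price: CNY 96978.55

Not relevant to the conversion: inland to port — on the seller under both FCA and CIF; already in the FCA price and stays in the CIF price. destination terminal — on the buyer under both terms; not part of either seller's price.
From FCA to CIF, the seller additionally bears: origin terminal, freight, insurance.
CIF price = 89919.98 + 371.13 + 6410.57 + 276.87 = 96978.55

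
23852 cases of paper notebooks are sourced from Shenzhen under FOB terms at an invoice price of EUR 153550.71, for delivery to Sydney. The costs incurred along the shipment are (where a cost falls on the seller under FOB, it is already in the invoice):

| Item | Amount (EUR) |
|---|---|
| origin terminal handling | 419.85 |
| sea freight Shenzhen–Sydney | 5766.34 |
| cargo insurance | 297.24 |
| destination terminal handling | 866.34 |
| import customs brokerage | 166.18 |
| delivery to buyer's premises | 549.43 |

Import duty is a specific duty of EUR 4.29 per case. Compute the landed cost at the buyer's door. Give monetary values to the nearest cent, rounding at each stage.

FOB: the seller bears costs until goods are on board at the origin port; the buyer bears freight, insurance and all costs thereafter.
Already in the invoice (seller's account under FOB): origin terminal — exclude.
CIF value = FOB price + freight + insurance = 153550.71 + 5766.34 + 297.24 = 159614.29
Import duty = 23852 × 4.29 = 102325.08
Buyer bears: freight 5766.34 + insurance 297.24 + destination terminal 866.34 + brokerage 166.18 + delivery 549.43 + duty 102325.08 = 109970.61
Landed cost = invoice 153550.71 + 109970.61 = 263521.32

Total landed cost: EUR 263521.32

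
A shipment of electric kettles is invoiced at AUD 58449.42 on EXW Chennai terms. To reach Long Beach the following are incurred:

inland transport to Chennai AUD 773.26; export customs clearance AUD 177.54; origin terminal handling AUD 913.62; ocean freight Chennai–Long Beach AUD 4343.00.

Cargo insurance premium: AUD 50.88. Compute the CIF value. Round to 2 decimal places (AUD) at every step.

CIF value: AUD 64707.72

CIF = EXW price + pre-shipment costs + freight + insurance
CIF = 58449.42 + 773.26 + 177.54 + 913.62 + 4343.00 + 50.88 = 64707.72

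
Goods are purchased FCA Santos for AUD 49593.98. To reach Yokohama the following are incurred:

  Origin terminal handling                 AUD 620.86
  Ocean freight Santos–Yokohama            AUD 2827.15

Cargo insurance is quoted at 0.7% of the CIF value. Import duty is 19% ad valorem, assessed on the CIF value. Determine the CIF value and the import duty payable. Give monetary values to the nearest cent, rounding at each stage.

Let C be the CIF value. C = FCA price + pre-shipment costs + freight + 0.7% × C
C − 0.7% × C = 49593.98 + 620.86 + 2827.15
0.993 × C = 53041.99
C = 53041.99 / 0.993 = 53415.90
Insurance premium = 0.7% × 53415.90 = 373.91
Import duty = 53415.90 × 19% = 10149.02

CIF value: AUD 53415.90; import duty: AUD 10149.02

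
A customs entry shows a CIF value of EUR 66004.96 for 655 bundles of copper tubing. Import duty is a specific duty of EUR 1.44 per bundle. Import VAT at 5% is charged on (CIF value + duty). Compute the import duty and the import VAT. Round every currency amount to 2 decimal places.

Import duty = 655 × 1.44 = 943.20
VAT base = CIF + duty = 66004.96 + 943.20 = 66948.16
Import VAT = 66948.16 × 5% = 3347.41

Import duty: EUR 943.20; import VAT: EUR 3347.41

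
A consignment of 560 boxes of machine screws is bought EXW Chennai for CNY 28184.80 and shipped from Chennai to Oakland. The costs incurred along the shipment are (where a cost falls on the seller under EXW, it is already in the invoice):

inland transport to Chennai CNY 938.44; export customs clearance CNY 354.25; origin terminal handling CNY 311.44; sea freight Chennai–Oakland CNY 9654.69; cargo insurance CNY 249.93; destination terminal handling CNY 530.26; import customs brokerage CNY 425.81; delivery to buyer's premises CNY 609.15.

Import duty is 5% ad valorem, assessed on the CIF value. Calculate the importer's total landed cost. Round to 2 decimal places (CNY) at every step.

EXW: the seller makes goods available at their premises; the buyer bears all onward costs.
CIF value = EXW price + inland to port + export clearance + origin terminal + freight + insurance = 28184.80 + 938.44 + 354.25 + 311.44 + 9654.69 + 249.93 = 39693.55
Import duty = 39693.55 × 5% = 1984.68
Buyer bears: inland to port 938.44 + export clearance 354.25 + origin terminal 311.44 + freight 9654.69 + insurance 249.93 + destination terminal 530.26 + brokerage 425.81 + delivery 609.15 + duty 1984.68 = 15058.65
Landed cost = invoice 28184.80 + 15058.65 = 43243.45

Total landed cost: CNY 43243.45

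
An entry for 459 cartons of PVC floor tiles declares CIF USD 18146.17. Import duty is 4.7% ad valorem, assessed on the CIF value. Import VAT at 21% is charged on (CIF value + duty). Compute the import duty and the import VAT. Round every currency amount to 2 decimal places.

Import duty: USD 852.87; import VAT: USD 3989.80

Import duty = 18146.17 × 4.7% = 852.87
VAT base = CIF + duty = 18146.17 + 852.87 = 18999.04
Import VAT = 18999.04 × 21% = 3989.80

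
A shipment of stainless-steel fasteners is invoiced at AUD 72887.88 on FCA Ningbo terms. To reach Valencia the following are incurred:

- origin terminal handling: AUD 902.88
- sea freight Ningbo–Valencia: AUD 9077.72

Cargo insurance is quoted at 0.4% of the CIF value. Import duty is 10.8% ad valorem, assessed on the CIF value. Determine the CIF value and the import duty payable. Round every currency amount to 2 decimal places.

CIF value: AUD 83201.29; import duty: AUD 8985.74

Let C be the CIF value. C = FCA price + pre-shipment costs + freight + 0.4% × C
C − 0.4% × C = 72887.88 + 902.88 + 9077.72
0.996 × C = 82868.48
C = 82868.48 / 0.996 = 83201.29
Insurance premium = 0.4% × 83201.29 = 332.81
Import duty = 83201.29 × 10.8% = 8985.74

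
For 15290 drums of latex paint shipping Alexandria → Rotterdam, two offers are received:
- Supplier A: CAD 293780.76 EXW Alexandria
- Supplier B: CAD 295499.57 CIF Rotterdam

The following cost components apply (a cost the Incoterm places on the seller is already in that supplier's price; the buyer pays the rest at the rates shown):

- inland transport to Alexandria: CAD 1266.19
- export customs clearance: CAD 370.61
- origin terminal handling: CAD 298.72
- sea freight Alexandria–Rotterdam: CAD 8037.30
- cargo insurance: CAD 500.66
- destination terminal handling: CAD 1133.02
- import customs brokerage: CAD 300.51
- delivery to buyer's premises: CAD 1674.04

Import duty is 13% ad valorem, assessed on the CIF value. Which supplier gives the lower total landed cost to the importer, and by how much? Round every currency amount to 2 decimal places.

Supplier A (EXW):
CIF value = EXW price + inland to port + export clearance + origin terminal + freight + insurance = 293780.76 + 1266.19 + 370.61 + 298.72 + 8037.30 + 500.66 = 304254.24
Import duty = 304254.24 × 13% = 39553.05
Buyer bears (A): 1266.19 + 370.61 + 298.72 + 8037.30 + 500.66 + 1133.02 + 300.51 + 1674.04 = 13581.05
Landed cost (A) = invoice 293780.76 + 13581.05 + duty 39553.05 = 346914.86
Supplier B (CIF):
The CIF price already equals the CIF value: 295499.57
Import duty = 295499.57 × 13% = 38414.94
Buyer bears (B): 1133.02 + 300.51 + 1674.04 = 3107.57
Landed cost (B) = invoice 295499.57 + 3107.57 + duty 38414.94 = 337022.08
Difference = |346914.86 − 337022.08| = 9892.78

Supplier B is cheaper by CAD 9892.78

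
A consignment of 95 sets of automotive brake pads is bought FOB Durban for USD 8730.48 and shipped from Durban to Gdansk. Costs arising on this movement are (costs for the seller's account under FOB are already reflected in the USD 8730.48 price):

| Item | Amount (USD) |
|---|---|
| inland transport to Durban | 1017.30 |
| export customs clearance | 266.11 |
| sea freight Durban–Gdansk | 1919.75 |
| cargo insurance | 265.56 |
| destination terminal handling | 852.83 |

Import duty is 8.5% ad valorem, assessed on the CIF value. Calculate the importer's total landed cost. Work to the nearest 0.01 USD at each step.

Total landed cost: USD 12696.46

FOB: the seller bears costs until goods are on board at the origin port; the buyer bears freight, insurance and all costs thereafter.
Already in the invoice (seller's account under FOB): inland to port, export clearance — exclude.
CIF value = FOB price + freight + insurance = 8730.48 + 1919.75 + 265.56 = 10915.79
Import duty = 10915.79 × 8.5% = 927.84
Buyer bears: freight 1919.75 + insurance 265.56 + destination terminal 852.83 + duty 927.84 = 3965.98
Landed cost = invoice 8730.48 + 3965.98 = 12696.46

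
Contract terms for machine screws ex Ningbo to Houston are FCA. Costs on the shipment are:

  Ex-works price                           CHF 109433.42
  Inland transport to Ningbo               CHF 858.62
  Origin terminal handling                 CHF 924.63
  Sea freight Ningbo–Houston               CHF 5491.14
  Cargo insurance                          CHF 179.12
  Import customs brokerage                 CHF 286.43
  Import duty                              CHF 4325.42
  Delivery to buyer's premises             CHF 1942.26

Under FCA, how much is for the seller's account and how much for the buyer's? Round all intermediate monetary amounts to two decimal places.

FCA: the seller delivers export-cleared goods to the carrier; the buyer bears costs from that point.
Seller's account: goods 109433.42 + inland to port 858.62 = 110292.04
Buyer's account: origin terminal 924.63 + freight 5491.14 + insurance 179.12 + brokerage 286.43 + duty 4325.42 + delivery 1942.26 = 13149.00

Seller: CHF 110292.04; buyer: CHF 13149.00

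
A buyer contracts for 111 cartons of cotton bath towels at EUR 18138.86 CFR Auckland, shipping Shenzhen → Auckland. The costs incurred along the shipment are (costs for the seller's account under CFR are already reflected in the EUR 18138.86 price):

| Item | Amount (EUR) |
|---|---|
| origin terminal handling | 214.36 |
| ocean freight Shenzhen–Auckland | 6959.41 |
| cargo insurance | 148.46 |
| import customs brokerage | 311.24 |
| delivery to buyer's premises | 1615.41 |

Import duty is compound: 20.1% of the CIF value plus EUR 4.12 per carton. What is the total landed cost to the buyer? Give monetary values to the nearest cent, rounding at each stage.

CFR: the seller pays costs through ocean freight to the destination port, but not insurance.
Already in the invoice (seller's account under CFR): origin terminal, freight — exclude.
CIF value = CFR price + insurance = 18138.86 + 148.46 = 18287.32
Ad valorem component: 18287.32 × 20.1% = 3675.75
Specific component: 111 × 4.12 = 457.32
Import duty = 3675.75 + 457.32 = 4133.07
Buyer bears: insurance 148.46 + brokerage 311.24 + delivery 1615.41 + duty 4133.07 = 6208.18
Landed cost = invoice 18138.86 + 6208.18 = 24347.04

Total landed cost: EUR 24347.04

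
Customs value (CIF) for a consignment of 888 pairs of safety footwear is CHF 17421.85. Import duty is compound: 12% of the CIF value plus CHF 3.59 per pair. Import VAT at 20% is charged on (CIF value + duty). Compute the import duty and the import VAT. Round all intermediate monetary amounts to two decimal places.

Import duty: CHF 5278.54; import VAT: CHF 4540.08

Ad valorem component: 17421.85 × 12% = 2090.62
Specific component: 888 × 3.59 = 3187.92
Import duty = 2090.62 + 3187.92 = 5278.54
VAT base = CIF + duty = 17421.85 + 5278.54 = 22700.39
Import VAT = 22700.39 × 20% = 4540.08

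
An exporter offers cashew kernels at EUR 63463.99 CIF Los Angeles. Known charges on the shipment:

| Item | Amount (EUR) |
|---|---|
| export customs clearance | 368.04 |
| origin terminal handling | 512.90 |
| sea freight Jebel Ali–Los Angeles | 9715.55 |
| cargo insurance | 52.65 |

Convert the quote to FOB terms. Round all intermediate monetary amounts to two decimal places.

Not relevant to the conversion: origin terminal, export clearance — on the seller under both CIF and FOB; already in the CIF price and stays in the FOB price.
From CIF to FOB, the seller no longer bears: freight, insurance.
FOB price = 63463.99 − 9715.55 − 52.65 = 53695.79

FOB price: EUR 53695.79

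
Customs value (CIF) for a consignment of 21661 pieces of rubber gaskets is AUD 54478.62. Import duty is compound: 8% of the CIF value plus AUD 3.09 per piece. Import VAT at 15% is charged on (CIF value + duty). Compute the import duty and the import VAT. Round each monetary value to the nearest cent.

Import duty: AUD 71290.78; import VAT: AUD 18865.41

Ad valorem component: 54478.62 × 8% = 4358.29
Specific component: 21661 × 3.09 = 66932.49
Import duty = 4358.29 + 66932.49 = 71290.78
VAT base = CIF + duty = 54478.62 + 71290.78 = 125769.40
Import VAT = 125769.40 × 15% = 18865.41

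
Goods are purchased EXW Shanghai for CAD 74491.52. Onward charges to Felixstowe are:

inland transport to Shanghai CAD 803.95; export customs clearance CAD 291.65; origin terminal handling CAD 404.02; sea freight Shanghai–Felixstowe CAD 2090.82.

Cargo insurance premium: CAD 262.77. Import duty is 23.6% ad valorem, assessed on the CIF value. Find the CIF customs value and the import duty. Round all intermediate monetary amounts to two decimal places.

CIF = EXW price + pre-shipment costs + freight + insurance
CIF = 74491.52 + 803.95 + 291.65 + 404.02 + 2090.82 + 262.77 = 78344.73
Import duty = 78344.73 × 23.6% = 18489.36

CIF value: CAD 78344.73; import duty: CAD 18489.36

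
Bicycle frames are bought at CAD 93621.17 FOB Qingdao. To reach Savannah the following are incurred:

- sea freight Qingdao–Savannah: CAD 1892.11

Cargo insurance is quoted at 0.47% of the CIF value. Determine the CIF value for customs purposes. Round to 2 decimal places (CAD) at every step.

CIF value: CAD 95964.31

Let C be the CIF value. C = FOB price + freight + 0.47% × C
C − 0.47% × C = 93621.17 + 1892.11
0.9953 × C = 95513.28
C = 95513.28 / 0.9953 = 95964.31
Insurance premium = 0.47% × 95964.31 = 451.03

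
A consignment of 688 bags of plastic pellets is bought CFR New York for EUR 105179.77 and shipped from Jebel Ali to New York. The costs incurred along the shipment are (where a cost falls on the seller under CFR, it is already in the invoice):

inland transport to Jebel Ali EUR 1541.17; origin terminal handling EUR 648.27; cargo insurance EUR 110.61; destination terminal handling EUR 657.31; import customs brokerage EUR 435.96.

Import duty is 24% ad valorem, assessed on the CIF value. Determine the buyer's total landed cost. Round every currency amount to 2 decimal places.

CFR: the seller pays costs through ocean freight to the destination port, but not insurance.
Already in the invoice (seller's account under CFR): inland to port, origin terminal — exclude.
CIF value = CFR price + insurance = 105179.77 + 110.61 = 105290.38
Import duty = 105290.38 × 24% = 25269.69
Buyer bears: insurance 110.61 + destination terminal 657.31 + brokerage 435.96 + duty 25269.69 = 26473.57
Landed cost = invoice 105179.77 + 26473.57 = 131653.34

Total landed cost: EUR 131653.34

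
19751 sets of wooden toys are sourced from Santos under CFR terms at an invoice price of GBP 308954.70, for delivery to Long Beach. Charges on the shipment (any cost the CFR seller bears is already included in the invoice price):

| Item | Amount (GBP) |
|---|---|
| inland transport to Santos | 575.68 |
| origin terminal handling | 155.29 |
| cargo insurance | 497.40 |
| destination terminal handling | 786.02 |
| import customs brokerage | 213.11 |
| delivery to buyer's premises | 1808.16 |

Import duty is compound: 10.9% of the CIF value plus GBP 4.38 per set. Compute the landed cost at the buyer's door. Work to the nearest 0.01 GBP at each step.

CFR: the seller pays costs through ocean freight to the destination port, but not insurance.
Already in the invoice (seller's account under CFR): inland to port, origin terminal — exclude.
CIF value = CFR price + insurance = 308954.70 + 497.40 = 309452.10
Ad valorem component: 309452.10 × 10.9% = 33730.28
Specific component: 19751 × 4.38 = 86509.38
Import duty = 33730.28 + 86509.38 = 120239.66
Buyer bears: insurance 497.40 + destination terminal 786.02 + brokerage 213.11 + delivery 1808.16 + duty 120239.66 = 123544.35
Landed cost = invoice 308954.70 + 123544.35 = 432499.05

Total landed cost: GBP 432499.05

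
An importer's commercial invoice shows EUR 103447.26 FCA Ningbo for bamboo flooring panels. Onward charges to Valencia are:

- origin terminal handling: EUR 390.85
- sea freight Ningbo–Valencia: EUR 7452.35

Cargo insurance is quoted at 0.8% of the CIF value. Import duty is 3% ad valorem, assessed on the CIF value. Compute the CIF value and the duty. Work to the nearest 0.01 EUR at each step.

CIF value: EUR 112187.96; import duty: EUR 3365.64

Let C be the CIF value. C = FCA price + pre-shipment costs + freight + 0.8% × C
C − 0.8% × C = 103447.26 + 390.85 + 7452.35
0.992 × C = 111290.46
C = 111290.46 / 0.992 = 112187.96
Insurance premium = 0.8% × 112187.96 = 897.50
Import duty = 112187.96 × 3% = 3365.64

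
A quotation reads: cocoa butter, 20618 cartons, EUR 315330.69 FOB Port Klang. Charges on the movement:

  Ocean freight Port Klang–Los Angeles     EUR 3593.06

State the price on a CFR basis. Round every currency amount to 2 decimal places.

From FOB to CFR, the seller additionally bears: freight.
CFR price = 315330.69 + 3593.06 = 318923.75

CFR price: EUR 318923.75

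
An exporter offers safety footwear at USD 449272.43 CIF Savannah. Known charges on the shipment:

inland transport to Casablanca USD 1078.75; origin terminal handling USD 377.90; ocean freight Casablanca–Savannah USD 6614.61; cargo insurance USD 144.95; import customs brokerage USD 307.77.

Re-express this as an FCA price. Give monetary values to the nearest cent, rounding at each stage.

FCA price: USD 442134.97

Not relevant to the conversion: inland to port — on the seller under both CIF and FCA; already in the CIF price and stays in the FCA price. brokerage — on the buyer under both terms; not part of either seller's price.
From CIF to FCA, the seller no longer bears: origin terminal, freight, insurance.
FCA price = 449272.43 − 377.90 − 6614.61 − 144.95 = 442134.97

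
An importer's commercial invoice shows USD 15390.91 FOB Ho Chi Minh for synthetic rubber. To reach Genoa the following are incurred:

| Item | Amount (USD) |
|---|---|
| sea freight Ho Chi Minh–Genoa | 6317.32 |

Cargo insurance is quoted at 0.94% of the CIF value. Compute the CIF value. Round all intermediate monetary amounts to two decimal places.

Let C be the CIF value. C = FOB price + freight + 0.94% × C
C − 0.94% × C = 15390.91 + 6317.32
0.9906 × C = 21708.23
C = 21708.23 / 0.9906 = 21914.22
Insurance premium = 0.94% × 21914.22 = 205.99

CIF value: USD 21914.22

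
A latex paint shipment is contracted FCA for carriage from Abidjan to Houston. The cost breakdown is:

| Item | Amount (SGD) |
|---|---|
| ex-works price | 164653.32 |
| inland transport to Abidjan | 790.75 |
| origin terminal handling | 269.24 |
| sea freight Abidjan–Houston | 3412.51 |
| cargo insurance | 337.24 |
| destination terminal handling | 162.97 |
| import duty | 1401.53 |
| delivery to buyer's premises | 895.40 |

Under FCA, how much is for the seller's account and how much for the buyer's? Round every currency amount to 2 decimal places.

Seller: SGD 165444.07; buyer: SGD 6478.89

FCA: the seller delivers export-cleared goods to the carrier; the buyer bears costs from that point.
Seller's account: goods 164653.32 + inland to port 790.75 = 165444.07
Buyer's account: origin terminal 269.24 + freight 3412.51 + insurance 337.24 + destination terminal 162.97 + duty 1401.53 + delivery 895.40 = 6478.89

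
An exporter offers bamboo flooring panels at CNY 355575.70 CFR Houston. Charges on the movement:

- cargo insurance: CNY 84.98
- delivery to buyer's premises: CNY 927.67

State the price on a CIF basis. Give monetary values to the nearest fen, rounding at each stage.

Not relevant to the conversion: delivery — on the buyer under both terms; not part of either seller's price.
From CFR to CIF, the seller additionally bears: insurance.
CIF price = 355575.70 + 84.98 = 355660.68

CIF price: CNY 355660.68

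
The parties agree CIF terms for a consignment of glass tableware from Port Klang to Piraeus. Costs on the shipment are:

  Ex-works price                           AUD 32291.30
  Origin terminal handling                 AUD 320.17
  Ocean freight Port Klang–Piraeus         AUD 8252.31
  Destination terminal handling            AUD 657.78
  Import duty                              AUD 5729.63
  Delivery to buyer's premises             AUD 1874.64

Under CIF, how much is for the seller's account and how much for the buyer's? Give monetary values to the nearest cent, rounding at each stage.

Seller: AUD 40863.78; buyer: AUD 8262.05

CIF: the seller pays costs through ocean freight and marine insurance to the destination port.
Seller's account: goods 32291.30 + origin terminal 320.17 + freight 8252.31 = 40863.78
Buyer's account: destination terminal 657.78 + duty 5729.63 + delivery 1874.64 = 8262.05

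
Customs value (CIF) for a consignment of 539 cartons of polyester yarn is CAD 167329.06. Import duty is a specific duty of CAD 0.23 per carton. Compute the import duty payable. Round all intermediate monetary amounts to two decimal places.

Import duty = 539 × 0.23 = 123.97

Import duty: CAD 123.97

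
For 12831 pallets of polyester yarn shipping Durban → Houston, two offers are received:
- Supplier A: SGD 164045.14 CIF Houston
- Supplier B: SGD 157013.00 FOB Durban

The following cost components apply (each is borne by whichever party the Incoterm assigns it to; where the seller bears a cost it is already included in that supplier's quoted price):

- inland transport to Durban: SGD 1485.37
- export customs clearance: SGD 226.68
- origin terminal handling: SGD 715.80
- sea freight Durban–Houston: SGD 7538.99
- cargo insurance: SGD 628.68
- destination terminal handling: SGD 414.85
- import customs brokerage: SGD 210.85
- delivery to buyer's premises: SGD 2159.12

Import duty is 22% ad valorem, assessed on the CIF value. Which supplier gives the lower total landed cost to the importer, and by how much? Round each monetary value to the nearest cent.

Supplier A (CIF):
The CIF price already equals the CIF value: 164045.14
Import duty = 164045.14 × 22% = 36089.93
Buyer bears (A): 414.85 + 210.85 + 2159.12 = 2784.82
Landed cost (A) = invoice 164045.14 + 2784.82 + duty 36089.93 = 202919.89
Supplier B (FOB):
CIF value = FOB price + freight + insurance = 157013.00 + 7538.99 + 628.68 = 165180.67
Import duty = 165180.67 × 22% = 36339.75
Buyer bears (B): 7538.99 + 628.68 + 414.85 + 210.85 + 2159.12 = 10952.49
Landed cost (B) = invoice 157013.00 + 10952.49 + duty 36339.75 = 204305.24
Difference = |202919.89 − 204305.24| = 1385.35

Supplier A is cheaper by SGD 1385.35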